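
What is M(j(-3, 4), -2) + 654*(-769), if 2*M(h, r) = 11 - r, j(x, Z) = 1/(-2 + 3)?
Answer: -1005839/2 ≈ -5.0292e+5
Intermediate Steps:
j(x, Z) = 1 (j(x, Z) = 1/1 = 1)
M(h, r) = 11/2 - r/2 (M(h, r) = (11 - r)/2 = 11/2 - r/2)
M(j(-3, 4), -2) + 654*(-769) = (11/2 - ½*(-2)) + 654*(-769) = (11/2 + 1) - 502926 = 13/2 - 502926 = -1005839/2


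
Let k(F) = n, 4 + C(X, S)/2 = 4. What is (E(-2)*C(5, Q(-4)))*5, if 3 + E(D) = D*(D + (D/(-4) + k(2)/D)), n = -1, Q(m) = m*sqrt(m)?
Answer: 0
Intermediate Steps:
Q(m) = m**(3/2)
C(X, S) = 0 (C(X, S) = -8 + 2*4 = -8 + 8 = 0)
k(F) = -1
E(D) = -3 + D*(-1/D + 3*D/4) (E(D) = -3 + D*(D + (D/(-4) - 1/D)) = -3 + D*(D + (D*(-1/4) - 1/D)) = -3 + D*(D + (-D/4 - 1/D)) = -3 + D*(D + (-1/D - D/4)) = -3 + D*(-1/D + 3*D/4))
(E(-2)*C(5, Q(-4)))*5 = ((-4 + (3/4)*(-2)**2)*0)*5 = ((-4 + (3/4)*4)*0)*5 = ((-4 + 3)*0)*5 = -1*0*5 = 0*5 = 0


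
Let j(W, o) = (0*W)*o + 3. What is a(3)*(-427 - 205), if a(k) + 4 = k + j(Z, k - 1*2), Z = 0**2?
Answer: -1264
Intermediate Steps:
Z = 0
j(W, o) = 3 (j(W, o) = 0*o + 3 = 0 + 3 = 3)
a(k) = -1 + k (a(k) = -4 + (k + 3) = -4 + (3 + k) = -1 + k)
a(3)*(-427 - 205) = (-1 + 3)*(-427 - 205) = 2*(-632) = -1264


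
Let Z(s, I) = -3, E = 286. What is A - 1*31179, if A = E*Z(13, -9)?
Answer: -32037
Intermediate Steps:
A = -858 (A = 286*(-3) = -858)
A - 1*31179 = -858 - 1*31179 = -858 - 31179 = -32037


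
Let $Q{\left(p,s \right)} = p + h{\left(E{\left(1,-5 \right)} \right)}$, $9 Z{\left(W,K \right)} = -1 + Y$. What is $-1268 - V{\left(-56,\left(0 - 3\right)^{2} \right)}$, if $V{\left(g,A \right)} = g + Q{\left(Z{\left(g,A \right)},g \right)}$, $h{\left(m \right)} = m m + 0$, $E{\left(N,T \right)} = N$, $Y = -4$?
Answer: $- \frac{10912}{9} \approx -1212.4$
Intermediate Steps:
$Z{\left(W,K \right)} = - \frac{5}{9}$ ($Z{\left(W,K \right)} = \frac{-1 - 4}{9} = \frac{1}{9} \left(-5\right) = - \frac{5}{9}$)
$h{\left(m \right)} = m^{2}$ ($h{\left(m \right)} = m^{2} + 0 = m^{2}$)
$Q{\left(p,s \right)} = 1 + p$ ($Q{\left(p,s \right)} = p + 1^{2} = p + 1 = 1 + p$)
$V{\left(g,A \right)} = \frac{4}{9} + g$ ($V{\left(g,A \right)} = g + \left(1 - \frac{5}{9}\right) = g + \frac{4}{9} = \frac{4}{9} + g$)
$-1268 - V{\left(-56,\left(0 - 3\right)^{2} \right)} = -1268 - \left(\frac{4}{9} - 56\right) = -1268 - - \frac{500}{9} = -1268 + \frac{500}{9} = - \frac{10912}{9}$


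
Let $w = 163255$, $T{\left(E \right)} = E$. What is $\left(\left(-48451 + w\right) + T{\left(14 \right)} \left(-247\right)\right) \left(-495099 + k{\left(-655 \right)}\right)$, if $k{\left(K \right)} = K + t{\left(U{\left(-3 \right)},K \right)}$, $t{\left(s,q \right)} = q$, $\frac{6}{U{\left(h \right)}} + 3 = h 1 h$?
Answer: $-55273156514$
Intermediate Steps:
$U{\left(h \right)} = \frac{6}{-3 + h^{2}}$ ($U{\left(h \right)} = \frac{6}{-3 + h 1 h} = \frac{6}{-3 + h h} = \frac{6}{-3 + h^{2}}$)
$k{\left(K \right)} = 2 K$ ($k{\left(K \right)} = K + K = 2 K$)
$\left(\left(-48451 + w\right) + T{\left(14 \right)} \left(-247\right)\right) \left(-495099 + k{\left(-655 \right)}\right) = \left(\left(-48451 + 163255\right) + 14 \left(-247\right)\right) \left(-495099 + 2 \left(-655\right)\right) = \left(114804 - 3458\right) \left(-495099 - 1310\right) = 111346 \left(-496409\right) = -55273156514$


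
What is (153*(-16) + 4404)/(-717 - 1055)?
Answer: -489/443 ≈ -1.1038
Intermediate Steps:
(153*(-16) + 4404)/(-717 - 1055) = (-2448 + 4404)/(-1772) = 1956*(-1/1772) = -489/443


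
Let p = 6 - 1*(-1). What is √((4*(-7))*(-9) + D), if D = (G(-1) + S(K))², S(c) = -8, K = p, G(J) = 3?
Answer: √277 ≈ 16.643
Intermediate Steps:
p = 7 (p = 6 + 1 = 7)
K = 7
D = 25 (D = (3 - 8)² = (-5)² = 25)
√((4*(-7))*(-9) + D) = √((4*(-7))*(-9) + 25) = √(-28*(-9) + 25) = √(252 + 25) = √277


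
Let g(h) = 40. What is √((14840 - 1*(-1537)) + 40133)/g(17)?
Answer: √56510/40 ≈ 5.9430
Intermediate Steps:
√((14840 - 1*(-1537)) + 40133)/g(17) = √((14840 - 1*(-1537)) + 40133)/40 = √((14840 + 1537) + 40133)*(1/40) = √(16377 + 40133)*(1/40) = √56510*(1/40) = √56510/40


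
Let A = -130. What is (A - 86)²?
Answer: 46656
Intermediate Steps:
(A - 86)² = (-130 - 86)² = (-216)² = 46656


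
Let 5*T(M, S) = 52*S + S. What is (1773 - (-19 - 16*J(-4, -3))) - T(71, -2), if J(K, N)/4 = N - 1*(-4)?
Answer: 9386/5 ≈ 1877.2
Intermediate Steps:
J(K, N) = 16 + 4*N (J(K, N) = 4*(N - 1*(-4)) = 4*(N + 4) = 4*(4 + N) = 16 + 4*N)
T(M, S) = 53*S/5 (T(M, S) = (52*S + S)/5 = (53*S)/5 = 53*S/5)
(1773 - (-19 - 16*J(-4, -3))) - T(71, -2) = (1773 - (-19 - 16*(16 + 4*(-3)))) - 53*(-2)/5 = (1773 - (-19 - 16*(16 - 12))) - 1*(-106/5) = (1773 - (-19 - 16*4)) + 106/5 = (1773 - (-19 - 64)) + 106/5 = (1773 - 1*(-83)) + 106/5 = (1773 + 83) + 106/5 = 1856 + 106/5 = 9386/5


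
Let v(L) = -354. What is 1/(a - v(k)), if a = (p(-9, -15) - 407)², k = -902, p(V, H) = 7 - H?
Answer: 1/148579 ≈ 6.7304e-6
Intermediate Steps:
a = 148225 (a = ((7 - 1*(-15)) - 407)² = ((7 + 15) - 407)² = (22 - 407)² = (-385)² = 148225)
1/(a - v(k)) = 1/(148225 - 1*(-354)) = 1/(148225 + 354) = 1/148579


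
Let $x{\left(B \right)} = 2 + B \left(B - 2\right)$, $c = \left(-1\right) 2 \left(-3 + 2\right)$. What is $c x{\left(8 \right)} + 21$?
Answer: $121$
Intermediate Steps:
$c = 2$ ($c = \left(-2\right) \left(-1\right) = 2$)
$x{\left(B \right)} = 2 + B \left(-2 + B\right)$
$c x{\left(8 \right)} + 21 = 2 \left(2 + 8^{2} - 16\right) + 21 = 2 \left(2 + 64 - 16\right) + 21 = 2 \cdot 50 + 21 = 100 + 21 = 121$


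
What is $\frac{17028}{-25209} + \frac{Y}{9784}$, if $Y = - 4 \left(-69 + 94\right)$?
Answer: $- \frac{4697857}{6851246} \approx -0.68569$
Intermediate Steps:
$Y = -100$ ($Y = \left(-4\right) 25 = -100$)
$\frac{17028}{-25209} + \frac{Y}{9784} = \frac{17028}{-25209} - \frac{100}{9784} = 17028 \left(- \frac{1}{25209}\right) - \frac{25}{2446} = - \frac{1892}{2801} - \frac{25}{2446} = - \frac{4697857}{6851246}$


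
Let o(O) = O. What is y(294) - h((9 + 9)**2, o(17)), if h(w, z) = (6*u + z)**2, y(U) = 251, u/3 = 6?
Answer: -15374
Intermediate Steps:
u = 18 (u = 3*6 = 18)
h(w, z) = (108 + z)**2 (h(w, z) = (6*18 + z)**2 = (108 + z)**2)
y(294) - h((9 + 9)**2, o(17)) = 251 - (108 + 17)**2 = 251 - 1*125**2 = 251 - 1*15625 = 251 - 15625 = -15374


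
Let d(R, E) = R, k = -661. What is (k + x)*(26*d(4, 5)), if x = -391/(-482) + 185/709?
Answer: -11727166308/170869 ≈ -68633.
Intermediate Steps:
x = 366389/341738 (x = -391*(-1/482) + 185*(1/709) = 391/482 + 185/709 = 366389/341738 ≈ 1.0721)
(k + x)*(26*d(4, 5)) = (-661 + 366389/341738)*(26*4) = -225522429/341738*104 = -11727166308/170869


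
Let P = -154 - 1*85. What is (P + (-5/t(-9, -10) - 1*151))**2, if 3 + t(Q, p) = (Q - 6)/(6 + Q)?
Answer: 616225/4 ≈ 1.5406e+5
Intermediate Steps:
t(Q, p) = -3 + (-6 + Q)/(6 + Q) (t(Q, p) = -3 + (Q - 6)/(6 + Q) = -3 + (-6 + Q)/(6 + Q))
P = -239 (P = -154 - 85 = -239)
(P + (-5/t(-9, -10) - 1*151))**2 = (-239 + (-5*(6 - 9)/(2*(-12 - 1*(-9))) - 1*151))**2 = (-239 + (-5*(-3/(2*(-12 + 9))) - 151))**2 = (-239 + (-5/(2*(-1/3)*(-3)) - 151))**2 = (-239 + (-5/2 - 151))**2 = (-239 - 307/2)**2 = (-785/2)**2 = 616225/4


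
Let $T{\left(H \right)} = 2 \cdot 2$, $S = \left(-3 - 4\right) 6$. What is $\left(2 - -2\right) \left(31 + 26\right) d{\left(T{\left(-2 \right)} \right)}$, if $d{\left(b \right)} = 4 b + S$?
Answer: $-5928$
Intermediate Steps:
$S = -42$ ($S = \left(-7\right) 6 = -42$)
$T{\left(H \right)} = 4$
$d{\left(b \right)} = -42 + 4 b$ ($d{\left(b \right)} = 4 b - 42 = -42 + 4 b$)
$\left(2 - -2\right) \left(31 + 26\right) d{\left(T{\left(-2 \right)} \right)} = \left(2 - -2\right) \left(31 + 26\right) \left(-42 + 4 \cdot 4\right) = \left(2 + 2\right) 57 \left(-42 + 16\right) = 4 \cdot 57 \left(-26\right) = 4 \left(-1482\right) = -5928$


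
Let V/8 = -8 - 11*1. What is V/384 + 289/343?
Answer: 7355/16464 ≈ 0.44673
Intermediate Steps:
V = -152 (V = 8*(-8 - 11*1) = 8*(-8 - 11) = 8*(-19) = -152)
V/384 + 289/343 = -152/384 + 289/343 = -152*1/384 + 289*(1/343) = -19/48 + 289/343 = 7355/16464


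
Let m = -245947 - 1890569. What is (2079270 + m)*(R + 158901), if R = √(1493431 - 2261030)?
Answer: -9096446646 - 57246*I*√767599 ≈ -9.0964e+9 - 5.0155e+7*I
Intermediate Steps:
m = -2136516
R = I*√767599 (R = √(-767599) = I*√767599 ≈ 876.13*I)
(2079270 + m)*(R + 158901) = (2079270 - 2136516)*(I*√767599 + 158901) = -57246*(158901 + I*√767599) = -9096446646 - 57246*I*√767599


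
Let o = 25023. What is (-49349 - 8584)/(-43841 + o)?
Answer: 57933/18818 ≈ 3.0786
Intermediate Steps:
(-49349 - 8584)/(-43841 + o) = (-49349 - 8584)/(-43841 + 25023) = -57933/(-18818) = -57933*(-1/18818) = 57933/18818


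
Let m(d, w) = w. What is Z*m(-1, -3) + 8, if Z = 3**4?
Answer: -235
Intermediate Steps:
Z = 81
Z*m(-1, -3) + 8 = 81*(-3) + 8 = -243 + 8 = -235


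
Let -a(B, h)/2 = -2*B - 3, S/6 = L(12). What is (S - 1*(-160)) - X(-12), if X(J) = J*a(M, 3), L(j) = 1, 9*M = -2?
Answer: 682/3 ≈ 227.33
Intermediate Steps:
M = -2/9 (M = (1/9)*(-2) = -2/9 ≈ -0.22222)
S = 6 (S = 6*1 = 6)
a(B, h) = 6 + 4*B (a(B, h) = -2*(-2*B - 3) = -2*(-3 - 2*B) = 6 + 4*B)
X(J) = 46*J/9 (X(J) = J*(6 + 4*(-2/9)) = J*(6 - 8/9) = J*(46/9) = 46*J/9)
(S - 1*(-160)) - X(-12) = (6 - 1*(-160)) - 46*(-12)/9 = (6 + 160) - 1*(-184/3) = 166 + 184/3 = 682/3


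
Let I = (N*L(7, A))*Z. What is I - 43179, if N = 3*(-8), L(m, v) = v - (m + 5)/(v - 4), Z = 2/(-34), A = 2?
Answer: -733851/17 ≈ -43168.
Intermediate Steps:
Z = -1/17 (Z = 2*(-1/34) = -1/17 ≈ -0.058824)
L(m, v) = v - (5 + m)/(-4 + v)
N = -24
I = 192/17 (I = -24*(-5 + 2² - 1*7 - 4*2)/(-4 + 2)*(-1/17) = -24*(-5 + 4 - 7 - 8)/(-2)*(-1/17) = -(-12)*(-16)*(-1/17) = -24*8*(-1/17) = -192*(-1/17) = 192/17 ≈ 11.294)
I - 43179 = 192/17 - 43179 = -733851/17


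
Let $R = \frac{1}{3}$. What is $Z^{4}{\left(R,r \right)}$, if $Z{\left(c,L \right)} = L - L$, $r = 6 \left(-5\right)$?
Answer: $0$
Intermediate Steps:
$r = -30$
$R = \frac{1}{3} \approx 0.33333$
$Z{\left(c,L \right)} = 0$
$Z^{4}{\left(R,r \right)} = 0^{4} = 0$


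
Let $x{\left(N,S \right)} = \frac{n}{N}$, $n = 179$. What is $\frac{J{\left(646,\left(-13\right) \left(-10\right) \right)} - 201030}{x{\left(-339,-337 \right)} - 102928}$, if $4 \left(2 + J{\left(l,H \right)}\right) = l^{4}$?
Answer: $- \frac{14759368416948}{34892771} \approx -4.2299 \cdot 10^{5}$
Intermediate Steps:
$x{\left(N,S \right)} = \frac{179}{N}$
$J{\left(l,H \right)} = -2 + \frac{l^{4}}{4}$
$\frac{J{\left(646,\left(-13\right) \left(-10\right) \right)} - 201030}{x{\left(-339,-337 \right)} - 102928} = \frac{\left(-2 + \frac{646^{4}}{4}\right) - 201030}{\frac{179}{-339} - 102928} = \frac{\left(-2 + \frac{1}{4} \cdot 174152643856\right) - 201030}{179 \left(- \frac{1}{339}\right) - 102928} = \frac{\left(-2 + 43538160964\right) - 201030}{- \frac{179}{339} - 102928} = \frac{43538160962 - 201030}{- \frac{34892771}{339}} = 43537959932 \left(- \frac{339}{34892771}\right) = - \frac{14759368416948}{34892771}$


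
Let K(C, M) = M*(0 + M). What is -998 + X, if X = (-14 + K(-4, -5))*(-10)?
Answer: -1108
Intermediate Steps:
K(C, M) = M² (K(C, M) = M*M = M²)
X = -110 (X = (-14 + (-5)²)*(-10) = (-14 + 25)*(-10) = 11*(-10) = -110)
-998 + X = -998 - 110 = -1108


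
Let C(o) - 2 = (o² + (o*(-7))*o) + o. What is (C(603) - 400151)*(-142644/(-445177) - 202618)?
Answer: 232826126191250400/445177 ≈ 5.2300e+11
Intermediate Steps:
C(o) = 2 + o - 6*o² (C(o) = 2 + ((o² + (o*(-7))*o) + o) = 2 + ((o² + (-7*o)*o) + o) = 2 + ((o² - 7*o²) + o) = 2 + (-6*o² + o) = 2 + (o - 6*o²) = 2 + o - 6*o²)
(C(603) - 400151)*(-142644/(-445177) - 202618) = ((2 + 603 - 6*603²) - 400151)*(-142644/(-445177) - 202618) = ((2 + 603 - 6*363609) - 400151)*(-142644*(-1/445177) - 202618) = ((2 + 603 - 2181654) - 400151)*(142644/445177 - 202618) = (-2181049 - 400151)*(-90200730742/445177) = -2581200*(-90200730742/445177) = 232826126191250400/445177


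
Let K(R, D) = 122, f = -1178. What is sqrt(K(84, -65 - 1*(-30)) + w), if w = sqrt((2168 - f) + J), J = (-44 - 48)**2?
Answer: sqrt(122 + sqrt(11810)) ≈ 15.188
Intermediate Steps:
J = 8464 (J = (-92)**2 = 8464)
w = sqrt(11810) (w = sqrt((2168 - 1*(-1178)) + 8464) = sqrt((2168 + 1178) + 8464) = sqrt(3346 + 8464) = sqrt(11810) ≈ 108.67)
sqrt(K(84, -65 - 1*(-30)) + w) = sqrt(122 + sqrt(11810))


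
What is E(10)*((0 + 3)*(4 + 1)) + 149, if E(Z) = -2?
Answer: 119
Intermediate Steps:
E(10)*((0 + 3)*(4 + 1)) + 149 = -2*(0 + 3)*(4 + 1) + 149 = -6*5 + 149 = -2*15 + 149 = -30 + 149 = 119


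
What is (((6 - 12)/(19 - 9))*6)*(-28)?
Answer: 504/5 ≈ 100.80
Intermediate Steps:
(((6 - 12)/(19 - 9))*6)*(-28) = (-6/10*6)*(-28) = (-6*1/10*6)*(-28) = -3/5*6*(-28) = -18/5*(-28) = 504/5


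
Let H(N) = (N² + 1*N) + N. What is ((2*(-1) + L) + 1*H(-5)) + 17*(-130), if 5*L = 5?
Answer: -2196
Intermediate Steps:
L = 1 (L = (⅕)*5 = 1)
H(N) = N² + 2*N (H(N) = (N² + N) + N = (N + N²) + N = N² + 2*N)
((2*(-1) + L) + 1*H(-5)) + 17*(-130) = ((2*(-1) + 1) + 1*(-5*(2 - 5))) + 17*(-130) = ((-2 + 1) + 1*(-5*(-3))) - 2210 = (-1 + 1*15) - 2210 = (-1 + 15) - 2210 = 14 - 2210 = -2196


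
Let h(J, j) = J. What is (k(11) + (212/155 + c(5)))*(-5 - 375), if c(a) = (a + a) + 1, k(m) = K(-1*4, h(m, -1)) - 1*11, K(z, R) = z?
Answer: 31008/31 ≈ 1000.3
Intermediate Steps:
k(m) = -15 (k(m) = -1*4 - 1*11 = -4 - 11 = -15)
c(a) = 1 + 2*a (c(a) = 2*a + 1 = 1 + 2*a)
(k(11) + (212/155 + c(5)))*(-5 - 375) = (-15 + (212/155 + (1 + 2*5)))*(-5 - 375) = (-15 + (212*(1/155) + (1 + 10)))*(-380) = (-15 + (212/155 + 11))*(-380) = (-15 + 1917/155)*(-380) = -408/155*(-380) = 31008/31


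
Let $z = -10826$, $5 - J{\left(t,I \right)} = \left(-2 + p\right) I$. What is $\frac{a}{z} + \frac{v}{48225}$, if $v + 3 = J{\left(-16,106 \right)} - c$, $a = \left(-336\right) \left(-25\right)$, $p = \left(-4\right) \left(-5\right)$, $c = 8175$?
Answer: $- \frac{257113453}{261041925} \approx -0.98495$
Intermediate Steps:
$p = 20$
$J{\left(t,I \right)} = 5 - 18 I$ ($J{\left(t,I \right)} = 5 - \left(-2 + 20\right) I = 5 - 18 I$)
$a = 8400$
$v = -10081$ ($v = -3 + \left(\left(5 - 1908\right) - 8175\right) = -3 - 10078 = -10081$)
$\frac{a}{z} + \frac{v}{48225} = \frac{8400}{-10826} - \frac{10081}{48225} = 8400 \left(- \frac{1}{10826}\right) - \frac{10081}{48225} = - \frac{4200}{5413} - \frac{10081}{48225} = - \frac{257113453}{261041925}$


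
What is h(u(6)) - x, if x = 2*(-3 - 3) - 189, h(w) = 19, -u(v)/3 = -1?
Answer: 220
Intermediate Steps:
u(v) = 3 (u(v) = -3*(-1) = 3)
x = -201 (x = 2*(-6) - 189 = -12 - 189 = -201)
h(u(6)) - x = 19 - 1*(-201) = 19 + 201 = 220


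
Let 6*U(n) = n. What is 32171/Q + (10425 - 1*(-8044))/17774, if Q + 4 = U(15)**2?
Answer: 2287395637/159966 ≈ 14299.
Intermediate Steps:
U(n) = n/6
Q = 9/4 (Q = -4 + ((1/6)*15)**2 = -4 + (5/2)**2 = -4 + 25/4 = 9/4 ≈ 2.2500)
32171/Q + (10425 - 1*(-8044))/17774 = 32171/(9/4) + (10425 - 1*(-8044))/17774 = 32171*(4/9) + (10425 + 8044)*(1/17774) = 128684/9 + 18469*(1/17774) = 128684/9 + 18469/17774 = 2287395637/159966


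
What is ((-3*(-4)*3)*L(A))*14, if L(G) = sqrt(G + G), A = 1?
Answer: 504*sqrt(2) ≈ 712.76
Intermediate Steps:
L(G) = sqrt(2)*sqrt(G) (L(G) = sqrt(2*G) = sqrt(2)*sqrt(G))
((-3*(-4)*3)*L(A))*14 = ((-3*(-4)*3)*(sqrt(2)*sqrt(1)))*14 = ((12*3)*(sqrt(2)*1))*14 = (36*sqrt(2))*14 = 504*sqrt(2)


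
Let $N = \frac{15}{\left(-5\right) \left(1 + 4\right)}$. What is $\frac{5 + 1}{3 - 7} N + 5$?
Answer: $\frac{59}{10} \approx 5.9$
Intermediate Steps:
$N = - \frac{3}{5}$ ($N = \frac{15}{\left(-5\right) 5} = \frac{15}{-25} = 15 \left(- \frac{1}{25}\right) = - \frac{3}{5} \approx -0.6$)
$\frac{5 + 1}{3 - 7} N + 5 = \frac{5 + 1}{3 - 7} \left(- \frac{3}{5}\right) + 5 = \frac{6}{-4} \left(- \frac{3}{5}\right) + 5 = 6 \left(- \frac{1}{4}\right) \left(- \frac{3}{5}\right) + 5 = \left(- \frac{3}{2}\right) \left(- \frac{3}{5}\right) + 5 = \frac{9}{10} + 5 = \frac{59}{10}$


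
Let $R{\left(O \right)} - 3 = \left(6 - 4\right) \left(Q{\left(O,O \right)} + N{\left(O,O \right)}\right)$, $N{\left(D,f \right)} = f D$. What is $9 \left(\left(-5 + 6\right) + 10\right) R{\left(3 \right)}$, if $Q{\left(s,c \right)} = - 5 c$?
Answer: $-891$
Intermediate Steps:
$N{\left(D,f \right)} = D f$
$R{\left(O \right)} = 3 - 10 O + 2 O^{2}$ ($R{\left(O \right)} = 3 + \left(6 - 4\right) \left(- 5 O + O O\right) = 3 + 2 \left(- 5 O + O^{2}\right) = 3 + 2 \left(O^{2} - 5 O\right) = 3 + \left(- 10 O + 2 O^{2}\right) = 3 - 10 O + 2 O^{2}$)
$9 \left(\left(-5 + 6\right) + 10\right) R{\left(3 \right)} = 9 \left(\left(-5 + 6\right) + 10\right) \left(3 - 30 + 2 \cdot 3^{2}\right) = 9 \left(1 + 10\right) \left(3 - 30 + 2 \cdot 9\right) = 9 \cdot 11 \left(3 - 30 + 18\right) = 99 \left(-9\right) = -891$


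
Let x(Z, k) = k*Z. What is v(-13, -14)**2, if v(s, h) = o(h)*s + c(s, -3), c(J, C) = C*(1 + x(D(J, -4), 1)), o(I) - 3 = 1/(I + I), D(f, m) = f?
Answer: 5041/784 ≈ 6.4298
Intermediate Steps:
o(I) = 3 + 1/(2*I) (o(I) = 3 + 1/(I + I) = 3 + 1/(2*I))
x(Z, k) = Z*k
c(J, C) = C*(1 + J) (c(J, C) = C*(1 + J*1) = C*(1 + J))
v(s, h) = -3 - 3*s + s*(3 + 1/(2*h)) (v(s, h) = (3 + 1/(2*h))*s - 3*(1 + s) = s*(3 + 1/(2*h)) + (-3 - 3*s) = -3 - 3*s + s*(3 + 1/(2*h)))
v(-13, -14)**2 = (-3 + (1/2)*(-13)/(-14))**2 = (-3 + (1/2)*(-13)*(-1/14))**2 = (-3 + 13/28)**2 = (-71/28)**2 = 5041/784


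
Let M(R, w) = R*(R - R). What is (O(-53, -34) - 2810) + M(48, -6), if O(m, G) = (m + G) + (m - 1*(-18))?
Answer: -2932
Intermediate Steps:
M(R, w) = 0 (M(R, w) = R*0 = 0)
O(m, G) = 18 + G + 2*m (O(m, G) = (G + m) + (m + 18) = (G + m) + (18 + m) = 18 + G + 2*m)
(O(-53, -34) - 2810) + M(48, -6) = ((18 - 34 + 2*(-53)) - 2810) + 0 = ((18 - 34 - 106) - 2810) + 0 = (-122 - 2810) + 0 = -2932 + 0 = -2932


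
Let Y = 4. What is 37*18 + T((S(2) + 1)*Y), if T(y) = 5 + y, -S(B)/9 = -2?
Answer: 747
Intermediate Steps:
S(B) = 18 (S(B) = -9*(-2) = 18)
37*18 + T((S(2) + 1)*Y) = 37*18 + (5 + (18 + 1)*4) = 666 + (5 + 19*4) = 666 + (5 + 76) = 666 + 81 = 747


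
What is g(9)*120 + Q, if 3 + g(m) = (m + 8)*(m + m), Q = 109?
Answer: 36469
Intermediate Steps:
g(m) = -3 + 2*m*(8 + m) (g(m) = -3 + (m + 8)*(m + m) = -3 + (8 + m)*(2*m) = -3 + 2*m*(8 + m))
g(9)*120 + Q = (-3 + 2*9² + 16*9)*120 + 109 = (-3 + 2*81 + 144)*120 + 109 = (-3 + 162 + 144)*120 + 109 = 303*120 + 109 = 36360 + 109 = 36469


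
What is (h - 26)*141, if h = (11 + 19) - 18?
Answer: -1974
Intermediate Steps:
h = 12 (h = 30 - 18 = 12)
(h - 26)*141 = (12 - 26)*141 = -14*141 = -1974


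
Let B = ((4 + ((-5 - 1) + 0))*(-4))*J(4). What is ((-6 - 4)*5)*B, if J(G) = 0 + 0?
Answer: 0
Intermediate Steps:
J(G) = 0
B = 0 (B = ((4 + ((-5 - 1) + 0))*(-4))*0 = ((4 + (-6 + 0))*(-4))*0 = ((4 - 6)*(-4))*0 = -2*(-4)*0 = 8*0 = 0)
((-6 - 4)*5)*B = ((-6 - 4)*5)*0 = -10*5*0 = -50*0 = 0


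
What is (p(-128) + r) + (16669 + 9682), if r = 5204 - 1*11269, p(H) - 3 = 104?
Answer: 20393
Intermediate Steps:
p(H) = 107 (p(H) = 3 + 104 = 107)
r = -6065 (r = 5204 - 11269 = -6065)
(p(-128) + r) + (16669 + 9682) = (107 - 6065) + (16669 + 9682) = -5958 + 26351 = 20393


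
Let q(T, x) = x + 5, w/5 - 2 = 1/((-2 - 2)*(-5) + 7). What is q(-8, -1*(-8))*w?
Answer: 3575/27 ≈ 132.41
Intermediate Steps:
w = 275/27 (w = 10 + 5/((-2 - 2)*(-5) + 7) = 10 + 5/(-4*(-5) + 7) = 10 + 5/(20 + 7) = 10 + 5/27 = 275/27 ≈ 10.185)
q(T, x) = 5 + x
q(-8, -1*(-8))*w = (5 - 1*(-8))*(275/27) = (5 + 8)*(275/27) = 13*(275/27) = 3575/27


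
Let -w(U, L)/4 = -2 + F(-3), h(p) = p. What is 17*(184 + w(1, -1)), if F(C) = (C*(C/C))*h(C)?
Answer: 2652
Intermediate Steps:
F(C) = C**2 (F(C) = (C*(C/C))*C = (C*1)*C = C*C = C**2)
w(U, L) = -28 (w(U, L) = -4*(-2 + (-3)**2) = -4*(-2 + 9) = -4*7 = -28)
17*(184 + w(1, -1)) = 17*(184 - 28) = 17*156 = 2652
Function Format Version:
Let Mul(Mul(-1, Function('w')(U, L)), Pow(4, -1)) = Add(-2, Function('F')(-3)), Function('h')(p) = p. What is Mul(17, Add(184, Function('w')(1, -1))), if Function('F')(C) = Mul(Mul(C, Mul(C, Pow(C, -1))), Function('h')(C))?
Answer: 2652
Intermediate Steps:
Function('F')(C) = Pow(C, 2) (Function('F')(C) = Mul(Mul(C, Mul(C, Pow(C, -1))), C) = Mul(Mul(C, 1), C) = Mul(C, C) = Pow(C, 2))
Function('w')(U, L) = -28 (Function('w')(U, L) = Mul(-4, Add(-2, Pow(-3, 2))) = Mul(-4, Add(-2, 9)) = Mul(-4, 7) = -28)
Mul(17, Add(184, Function('w')(1, -1))) = Mul(17, Add(184, -28)) = Mul(17, 156) = 2652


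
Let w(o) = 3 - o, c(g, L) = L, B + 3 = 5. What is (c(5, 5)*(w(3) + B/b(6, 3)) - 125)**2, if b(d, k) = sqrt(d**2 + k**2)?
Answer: 140645/9 - 500*sqrt(5)/3 ≈ 15255.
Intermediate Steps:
B = 2 (B = -3 + 5 = 2)
(c(5, 5)*(w(3) + B/b(6, 3)) - 125)**2 = (5*((3 - 1*3) + 2/(sqrt(6**2 + 3**2))) - 125)**2 = (5*((3 - 3) + 2/(sqrt(36 + 9))) - 125)**2 = (5*(0 + 2/(sqrt(45))) - 125)**2 = (5*(0 + 2/((3*sqrt(5)))) - 125)**2 = (5*(0 + 2*(sqrt(5)/15)) - 125)**2 = (5*(0 + 2*sqrt(5)/15) - 125)**2 = (5*(2*sqrt(5)/15) - 125)**2 = (2*sqrt(5)/3 - 125)**2 = (-125 + 2*sqrt(5)/3)**2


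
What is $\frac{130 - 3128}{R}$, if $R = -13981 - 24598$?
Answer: $\frac{2998}{38579} \approx 0.077711$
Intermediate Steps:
$R = -38579$
$\frac{130 - 3128}{R} = \frac{130 - 3128}{-38579} = \left(130 - 3128\right) \left(- \frac{1}{38579}\right) = \left(-2998\right) \left(- \frac{1}{38579}\right) = \frac{2998}{38579}$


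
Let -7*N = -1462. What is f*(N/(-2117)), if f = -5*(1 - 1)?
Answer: 0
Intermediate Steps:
N = 1462/7 (N = -1/7*(-1462) = 1462/7 ≈ 208.86)
f = 0 (f = -5*0 = 0)
f*(N/(-2117)) = 0*((1462/7)/(-2117)) = 0*((1462/7)*(-1/2117)) = 0*(-1462/14819) = 0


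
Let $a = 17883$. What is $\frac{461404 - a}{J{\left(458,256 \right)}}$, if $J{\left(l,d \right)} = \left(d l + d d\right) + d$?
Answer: $\frac{34117}{14080} \approx 2.4231$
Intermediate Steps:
$J{\left(l,d \right)} = d + d^{2} + d l$ ($J{\left(l,d \right)} = \left(d l + d^{2}\right) + d = \left(d^{2} + d l\right) + d = d + d^{2} + d l$)
$\frac{461404 - a}{J{\left(458,256 \right)}} = \frac{461404 - 17883}{256 \left(1 + 256 + 458\right)} = \frac{461404 - 17883}{256 \cdot 715} = \frac{443521}{183040} = 443521 \cdot \frac{1}{183040} = \frac{34117}{14080}$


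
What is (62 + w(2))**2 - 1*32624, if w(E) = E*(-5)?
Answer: -29920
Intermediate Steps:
w(E) = -5*E
(62 + w(2))**2 - 1*32624 = (62 - 5*2)**2 - 1*32624 = (62 - 10)**2 - 32624 = 52**2 - 32624 = 2704 - 32624 = -29920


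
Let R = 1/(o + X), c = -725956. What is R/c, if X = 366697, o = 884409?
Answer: -1/908247907336 ≈ -1.1010e-12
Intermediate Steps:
R = 1/1251106 (R = 1/(884409 + 366697) = 1/1251106 ≈ 7.9929e-7)
R/c = (1/1251106)/(-725956) = (1/1251106)*(-1/725956) = -1/908247907336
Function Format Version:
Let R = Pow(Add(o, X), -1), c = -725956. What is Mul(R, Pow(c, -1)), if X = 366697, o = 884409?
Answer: Rational(-1, 908247907336) ≈ -1.1010e-12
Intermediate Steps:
R = Rational(1, 1251106) (R = Pow(Add(884409, 366697), -1) = Pow(1251106, -1) = Rational(1, 1251106) ≈ 7.9929e-7)
Mul(R, Pow(c, -1)) = Mul(Rational(1, 1251106), Pow(-725956, -1)) = Mul(Rational(1, 1251106), Rational(-1, 725956)) = Rational(-1, 908247907336)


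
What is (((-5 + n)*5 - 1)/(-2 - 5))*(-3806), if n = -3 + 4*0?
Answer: -156046/7 ≈ -22292.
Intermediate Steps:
n = -3 (n = -3 + 0 = -3)
(((-5 + n)*5 - 1)/(-2 - 5))*(-3806) = (((-5 - 3)*5 - 1)/(-2 - 5))*(-3806) = ((-8*5 - 1)/(-7))*(-3806) = ((-40 - 1)*(-1/7))*(-3806) = -41*(-1/7)*(-3806) = (41/7)*(-3806) = -156046/7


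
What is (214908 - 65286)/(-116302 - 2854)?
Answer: -74811/59578 ≈ -1.2557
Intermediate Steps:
(214908 - 65286)/(-116302 - 2854) = 149622/(-119156) = 149622*(-1/119156) = -74811/59578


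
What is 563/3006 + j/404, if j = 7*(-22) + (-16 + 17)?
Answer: -116233/607212 ≈ -0.19142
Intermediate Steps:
j = -153 (j = -154 + 1 = -153)
563/3006 + j/404 = 563/3006 - 153/404 = -116233/607212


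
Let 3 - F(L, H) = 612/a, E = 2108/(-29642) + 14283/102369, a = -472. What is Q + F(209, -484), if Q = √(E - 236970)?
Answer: 507/118 + I*√60609774751892405932693/505736983 ≈ 4.2966 + 486.8*I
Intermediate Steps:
E = 34597139/505736983 (E = 2108*(-1/29642) + 14283*(1/102369) = -1054/14821 + 4761/34123 = 34597139/505736983 ≈ 0.068409)
Q = I*√60609774751892405932693/505736983 (Q = √(34597139/505736983 - 236970) = √(-119844458264371/505736983) = I*√60609774751892405932693/505736983 ≈ 486.8*I)
F(L, H) = 507/118 (F(L, H) = 3 - 612/(-472) = 3 - 612*(-1)/472 = 3 - 1*(-153/118) = 3 + 153/118 = 507/118)
Q + F(209, -484) = I*√60609774751892405932693/505736983 + 507/118 = 507/118 + I*√60609774751892405932693/505736983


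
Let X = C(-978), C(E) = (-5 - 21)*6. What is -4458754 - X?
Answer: -4458598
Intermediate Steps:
C(E) = -156 (C(E) = -26*6 = -156)
X = -156
-4458754 - X = -4458754 - 1*(-156) = -4458754 + 156 = -4458598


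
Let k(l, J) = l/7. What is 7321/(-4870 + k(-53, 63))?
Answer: -51247/34143 ≈ -1.5010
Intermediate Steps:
k(l, J) = l/7 (k(l, J) = l*(⅐) = l/7)
7321/(-4870 + k(-53, 63)) = 7321/(-4870 + (⅐)*(-53)) = 7321/(-4870 - 53/7) = 7321/(-34143/7) = 7321*(-7/34143) = -51247/34143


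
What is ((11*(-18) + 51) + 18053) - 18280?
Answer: -374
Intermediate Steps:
((11*(-18) + 51) + 18053) - 18280 = ((-198 + 51) + 18053) - 18280 = (-147 + 18053) - 18280 = 17906 - 18280 = -374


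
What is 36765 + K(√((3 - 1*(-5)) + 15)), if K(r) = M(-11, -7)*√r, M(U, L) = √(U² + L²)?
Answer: 36765 + 23^(¼)*√170 ≈ 36794.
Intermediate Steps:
M(U, L) = √(L² + U²)
K(r) = √170*√r (K(r) = √((-7)² + (-11)²)*√r = √(49 + 121)*√r = √170*√r)
36765 + K(√((3 - 1*(-5)) + 15)) = 36765 + √170*√(√((3 - 1*(-5)) + 15)) = 36765 + √170*√(√((3 + 5) + 15)) = 36765 + √170*√(√(8 + 15)) = 36765 + √170*√(√23) = 36765 + √170*23^(¼) = 36765 + 23^(¼)*√170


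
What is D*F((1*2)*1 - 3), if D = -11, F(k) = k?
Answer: 11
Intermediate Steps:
D*F((1*2)*1 - 3) = -11*((1*2)*1 - 3) = -11*(2*1 - 3) = -11*(2 - 3) = -11*(-1) = 11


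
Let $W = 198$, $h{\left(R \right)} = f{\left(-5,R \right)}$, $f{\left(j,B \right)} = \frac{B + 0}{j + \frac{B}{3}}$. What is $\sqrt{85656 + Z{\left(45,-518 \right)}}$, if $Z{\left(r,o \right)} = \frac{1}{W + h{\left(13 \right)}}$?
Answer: $\frac{\sqrt{10916772258}}{357} \approx 292.67$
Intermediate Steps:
$f{\left(j,B \right)} = \frac{B}{j + \frac{B}{3}}$ ($f{\left(j,B \right)} = \frac{B}{j + B \frac{1}{3}} = \frac{B}{j + \frac{B}{3}}$)
$h{\left(R \right)} = \frac{3 R}{-15 + R}$ ($h{\left(R \right)} = \frac{3 R}{R + 3 \left(-5\right)} = \frac{3 R}{R - 15} = \frac{3 R}{-15 + R}$)
$Z{\left(r,o \right)} = \frac{2}{357}$ ($Z{\left(r,o \right)} = \frac{1}{198 + 3 \cdot 13 \frac{1}{-15 + 13}} = \frac{1}{198 + 3 \cdot 13 \frac{1}{-2}} = \frac{1}{198 + 3 \cdot 13 \left(- \frac{1}{2}\right)} = \frac{1}{198 - \frac{39}{2}} = \frac{1}{\frac{357}{2}} = \frac{2}{357}$)
$\sqrt{85656 + Z{\left(45,-518 \right)}} = \sqrt{85656 + \frac{2}{357}} = \sqrt{\frac{30579194}{357}} = \frac{\sqrt{10916772258}}{357}$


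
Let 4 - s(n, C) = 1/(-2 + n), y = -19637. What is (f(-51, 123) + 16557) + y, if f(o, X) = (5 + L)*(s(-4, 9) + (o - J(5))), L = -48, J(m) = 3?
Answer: -5623/6 ≈ -937.17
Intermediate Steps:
s(n, C) = 4 - 1/(-2 + n)
f(o, X) = -301/6 - 43*o (f(o, X) = (5 - 48)*((-9 + 4*(-4))/(-2 - 4) + (o - 1*3)) = -43*((-9 - 16)/(-6) + (o - 3)) = -43*(-⅙*(-25) + (-3 + o)) = -43*(25/6 + (-3 + o)) = -43*(7/6 + o) = -301/6 - 43*o)
(f(-51, 123) + 16557) + y = ((-301/6 - 43*(-51)) + 16557) - 19637 = ((-301/6 + 2193) + 16557) - 19637 = (12857/6 + 16557) - 19637 = 112199/6 - 19637 = -5623/6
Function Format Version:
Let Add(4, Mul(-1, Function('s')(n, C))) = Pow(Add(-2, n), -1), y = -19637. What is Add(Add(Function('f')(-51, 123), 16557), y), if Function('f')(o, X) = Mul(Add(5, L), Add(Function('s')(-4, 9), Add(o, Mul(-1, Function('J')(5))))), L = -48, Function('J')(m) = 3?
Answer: Rational(-5623, 6) ≈ -937.17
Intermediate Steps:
Function('s')(n, C) = Add(4, Mul(-1, Pow(Add(-2, n), -1)))
Function('f')(o, X) = Add(Rational(-301, 6), Mul(-43, o)) (Function('f')(o, X) = Mul(Add(5, -48), Add(Mul(Pow(Add(-2, -4), -1), Add(-9, Mul(4, -4))), Add(o, Mul(-1, 3)))) = Mul(-43, Add(Mul(Pow(-6, -1), Add(-9, -16)), Add(o, -3))) = Mul(-43, Add(Mul(Rational(-1, 6), -25), Add(-3, o))) = Mul(-43, Add(Rational(25, 6), Add(-3, o))) = Mul(-43, Add(Rational(7, 6), o)) = Add(Rational(-301, 6), Mul(-43, o)))
Add(Add(Function('f')(-51, 123), 16557), y) = Add(Add(Add(Rational(-301, 6), Mul(-43, -51)), 16557), -19637) = Add(Add(Add(Rational(-301, 6), 2193), 16557), -19637) = Add(Add(Rational(12857, 6), 16557), -19637) = Add(Rational(112199, 6), -19637) = Rational(-5623, 6)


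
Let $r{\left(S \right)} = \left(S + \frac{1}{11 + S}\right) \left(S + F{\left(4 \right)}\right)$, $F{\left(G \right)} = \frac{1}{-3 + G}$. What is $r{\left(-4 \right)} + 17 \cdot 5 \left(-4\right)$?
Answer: $- \frac{2299}{7} \approx -328.43$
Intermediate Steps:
$r{\left(S \right)} = \left(1 + S\right) \left(S + \frac{1}{11 + S}\right)$ ($r{\left(S \right)} = \left(S + \frac{1}{11 + S}\right) \left(S + \frac{1}{-3 + 4}\right) = \left(S + \frac{1}{11 + S}\right) \left(S + 1^{-1}\right) = \left(S + \frac{1}{11 + S}\right) \left(S + 1\right) = \left(S + \frac{1}{11 + S}\right) \left(1 + S\right) = \left(1 + S\right) \left(S + \frac{1}{11 + S}\right)$)
$r{\left(-4 \right)} + 17 \cdot 5 \left(-4\right) = \frac{1 + \left(-4\right)^{3} + 12 \left(-4\right) + 12 \left(-4\right)^{2}}{11 - 4} + 17 \cdot 5 \left(-4\right) = \frac{1 - 64 - 48 + 12 \cdot 16}{7} + 17 \left(-20\right) = \frac{1 - 64 - 48 + 192}{7} - 340 = \frac{1}{7} \cdot 81 - 340 = \frac{81}{7} - 340 = - \frac{2299}{7}$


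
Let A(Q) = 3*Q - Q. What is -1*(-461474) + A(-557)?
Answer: 460360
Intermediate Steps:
A(Q) = 2*Q
-1*(-461474) + A(-557) = -1*(-461474) + 2*(-557) = 461474 - 1114 = 460360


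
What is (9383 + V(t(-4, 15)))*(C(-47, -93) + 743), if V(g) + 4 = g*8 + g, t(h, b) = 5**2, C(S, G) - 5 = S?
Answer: 6732404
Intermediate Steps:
C(S, G) = 5 + S
t(h, b) = 25
V(g) = -4 + 9*g (V(g) = -4 + (g*8 + g) = -4 + (8*g + g) = -4 + 9*g)
(9383 + V(t(-4, 15)))*(C(-47, -93) + 743) = (9383 + (-4 + 9*25))*((5 - 47) + 743) = (9383 + (-4 + 225))*(-42 + 743) = (9383 + 221)*701 = 9604*701 = 6732404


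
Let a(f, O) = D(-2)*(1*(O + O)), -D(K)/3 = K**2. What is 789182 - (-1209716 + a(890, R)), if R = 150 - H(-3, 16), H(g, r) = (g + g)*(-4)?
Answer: 2001922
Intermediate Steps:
D(K) = -3*K**2
H(g, r) = -8*g (H(g, r) = (2*g)*(-4) = -8*g)
R = 126 (R = 150 - (-8)*(-3) = 150 - 1*24 = 150 - 24 = 126)
a(f, O) = -24*O (a(f, O) = (-3*(-2)**2)*(1*(O + O)) = (-3*4)*(1*(2*O)) = -24*O)
789182 - (-1209716 + a(890, R)) = 789182 - (-1209716 - 24*126) = 789182 - (-1209716 - 3024) = 789182 - 1*(-1212740) = 789182 + 1212740 = 2001922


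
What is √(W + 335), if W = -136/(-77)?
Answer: √1996687/77 ≈ 18.351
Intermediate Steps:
W = 136/77 (W = -136*(-1/77) = 136/77 ≈ 1.7662)
√(W + 335) = √(136/77 + 335) = √(25931/77) = √1996687/77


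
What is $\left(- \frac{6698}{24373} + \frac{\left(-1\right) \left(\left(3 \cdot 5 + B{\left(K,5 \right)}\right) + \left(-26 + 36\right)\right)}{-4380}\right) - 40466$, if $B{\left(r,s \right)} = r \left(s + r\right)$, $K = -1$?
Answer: $- \frac{1439975222749}{35584580} \approx -40466.0$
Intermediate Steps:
$B{\left(r,s \right)} = r \left(r + s\right)$
$\left(- \frac{6698}{24373} + \frac{\left(-1\right) \left(\left(3 \cdot 5 + B{\left(K,5 \right)}\right) + \left(-26 + 36\right)\right)}{-4380}\right) - 40466 = \left(- \frac{6698}{24373} + \frac{\left(-1\right) \left(\left(3 \cdot 5 - \left(-1 + 5\right)\right) + \left(-26 + 36\right)\right)}{-4380}\right) - 40466 = \left(\left(-6698\right) \frac{1}{24373} + - (\left(15 - 4\right) + 10) \left(- \frac{1}{4380}\right)\right) - 40466 = \left(- \frac{6698}{24373} + - (\left(15 - 4\right) + 10) \left(- \frac{1}{4380}\right)\right) - 40466 = \left(- \frac{6698}{24373} + - (11 + 10) \left(- \frac{1}{4380}\right)\right) - 40466 = \left(- \frac{6698}{24373} + \left(-1\right) 21 \left(- \frac{1}{4380}\right)\right) - 40466 = \left(- \frac{6698}{24373} - - \frac{7}{1460}\right) - 40466 = \left(- \frac{6698}{24373} + \frac{7}{1460}\right) - 40466 = - \frac{9608469}{35584580} - 40466 = - \frac{1439975222749}{35584580}$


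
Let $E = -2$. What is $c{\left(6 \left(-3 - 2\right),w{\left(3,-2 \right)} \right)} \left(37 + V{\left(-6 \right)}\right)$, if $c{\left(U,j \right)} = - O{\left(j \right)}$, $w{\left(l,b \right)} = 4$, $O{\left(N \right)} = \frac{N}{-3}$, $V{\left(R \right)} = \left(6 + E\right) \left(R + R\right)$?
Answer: $- \frac{44}{3} \approx -14.667$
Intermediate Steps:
$V{\left(R \right)} = 8 R$ ($V{\left(R \right)} = \left(6 - 2\right) \left(R + R\right) = 4 \cdot 2 R = 8 R$)
$O{\left(N \right)} = - \frac{N}{3}$ ($O{\left(N \right)} = N \left(- \frac{1}{3}\right) = - \frac{N}{3}$)
$c{\left(U,j \right)} = \frac{j}{3}$ ($c{\left(U,j \right)} = - \frac{\left(-1\right) j}{3} = \frac{j}{3}$)
$c{\left(6 \left(-3 - 2\right),w{\left(3,-2 \right)} \right)} \left(37 + V{\left(-6 \right)}\right) = \frac{1}{3} \cdot 4 \left(37 + 8 \left(-6\right)\right) = \frac{4 \left(37 - 48\right)}{3} = \frac{4}{3} \left(-11\right) = - \frac{44}{3}$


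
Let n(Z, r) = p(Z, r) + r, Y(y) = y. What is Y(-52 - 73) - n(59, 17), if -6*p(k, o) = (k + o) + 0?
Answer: -388/3 ≈ -129.33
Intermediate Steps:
p(k, o) = -k/6 - o/6 (p(k, o) = -((k + o) + 0)/6 = -(k + o)/6 = -k/6 - o/6)
n(Z, r) = -Z/6 + 5*r/6 (n(Z, r) = (-Z/6 - r/6) + r = -Z/6 + 5*r/6)
Y(-52 - 73) - n(59, 17) = (-52 - 73) - (-1/6*59 + (5/6)*17) = -125 - (-59/6 + 85/6) = -125 - 1*13/3 = -125 - 13/3 = -388/3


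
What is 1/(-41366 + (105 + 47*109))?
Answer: -1/36138 ≈ -2.7672e-5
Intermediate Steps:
1/(-41366 + (105 + 47*109)) = 1/(-41366 + (105 + 5123)) = 1/(-41366 + 5228) = 1/(-36138) = -1/36138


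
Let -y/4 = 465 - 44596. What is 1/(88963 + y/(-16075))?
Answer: 16075/1429903701 ≈ 1.1242e-5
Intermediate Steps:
y = 176524 (y = -4*(465 - 44596) = -4*(-44131) = 176524)
1/(88963 + y/(-16075)) = 1/(88963 + 176524/(-16075)) = 1/(88963 + 176524*(-1/16075)) = 1/(88963 - 176524/16075) = 1/(1429903701/16075) = 16075/1429903701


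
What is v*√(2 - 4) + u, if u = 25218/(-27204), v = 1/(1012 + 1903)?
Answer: -4203/4534 + I*√2/2915 ≈ -0.927 + 0.00048515*I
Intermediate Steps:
v = 1/2915 ≈ 0.00034305
u = -4203/4534 (u = 25218*(-1/27204) = -4203/4534 ≈ -0.92700)
v*√(2 - 4) + u = √(2 - 4)/2915 - 4203/4534 = √(-2)/2915 - 4203/4534 = (I*√2)/2915 - 4203/4534 = I*√2/2915 - 4203/4534 = -4203/4534 + I*√2/2915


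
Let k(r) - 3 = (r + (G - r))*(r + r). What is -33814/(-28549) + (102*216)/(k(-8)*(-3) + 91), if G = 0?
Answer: 315882158/1170509 ≈ 269.87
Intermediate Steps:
k(r) = 3 (k(r) = 3 + (r + (0 - r))*(r + r) = 3 + (r - r)*(2*r) = 3 + 0*(2*r) = 3 + 0 = 3)
-33814/(-28549) + (102*216)/(k(-8)*(-3) + 91) = -33814/(-28549) + (102*216)/(3*(-3) + 91) = -33814*(-1/28549) + 22032/(-9 + 91) = 33814/28549 + 22032/82 = 33814/28549 + 22032*(1/82) = 33814/28549 + 11016/41 = 315882158/1170509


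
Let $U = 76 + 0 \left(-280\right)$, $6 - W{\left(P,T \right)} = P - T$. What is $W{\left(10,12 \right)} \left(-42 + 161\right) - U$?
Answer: $876$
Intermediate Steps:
$W{\left(P,T \right)} = 6 + T - P$ ($W{\left(P,T \right)} = 6 - \left(P - T\right) = 6 + T - P$)
$U = 76$ ($U = 76 + 0 = 76$)
$W{\left(10,12 \right)} \left(-42 + 161\right) - U = \left(6 + 12 - 10\right) \left(-42 + 161\right) - 76 = \left(6 + 12 - 10\right) 119 - 76 = 8 \cdot 119 - 76 = 952 - 76 = 876$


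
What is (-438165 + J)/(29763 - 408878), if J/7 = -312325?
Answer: 524888/75823 ≈ 6.9225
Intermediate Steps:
J = -2186275 (J = 7*(-312325) = -2186275)
(-438165 + J)/(29763 - 408878) = (-438165 - 2186275)/(29763 - 408878) = -2624440/(-379115) = -2624440*(-1/379115) = 524888/75823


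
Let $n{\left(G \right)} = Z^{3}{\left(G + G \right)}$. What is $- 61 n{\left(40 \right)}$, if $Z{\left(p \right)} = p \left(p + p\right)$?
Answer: $-127926272000000$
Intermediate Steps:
$Z{\left(p \right)} = 2 p^{2}$ ($Z{\left(p \right)} = p 2 p = 2 p^{2}$)
$n{\left(G \right)} = 512 G^{6}$ ($n{\left(G \right)} = \left(2 \left(G + G\right)^{2}\right)^{3} = \left(2 \left(2 G\right)^{2}\right)^{3} = \left(2 \cdot 4 G^{2}\right)^{3} = \left(8 G^{2}\right)^{3} = 512 G^{6}$)
$- 61 n{\left(40 \right)} = - 61 \cdot 512 \cdot 40^{6} = - 61 \cdot 512 \cdot 4096000000 = \left(-61\right) 2097152000000 = -127926272000000$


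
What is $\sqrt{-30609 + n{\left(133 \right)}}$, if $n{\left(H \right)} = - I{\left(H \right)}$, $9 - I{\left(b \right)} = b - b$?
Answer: $27 i \sqrt{42} \approx 174.98 i$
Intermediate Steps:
$I{\left(b \right)} = 9$ ($I{\left(b \right)} = 9 - \left(b - b\right) = 9 - 0 = 9 + 0 = 9$)
$n{\left(H \right)} = -9$ ($n{\left(H \right)} = \left(-1\right) 9 = -9$)
$\sqrt{-30609 + n{\left(133 \right)}} = \sqrt{-30609 - 9} = \sqrt{-30618} = 27 i \sqrt{42}$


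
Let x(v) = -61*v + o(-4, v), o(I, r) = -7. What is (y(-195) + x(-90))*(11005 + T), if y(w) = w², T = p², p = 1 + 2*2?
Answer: 479893240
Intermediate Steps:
p = 5 (p = 1 + 4 = 5)
T = 25 (T = 5² = 25)
x(v) = -7 - 61*v (x(v) = -61*v - 7 = -7 - 61*v)
(y(-195) + x(-90))*(11005 + T) = ((-195)² + (-7 - 61*(-90)))*(11005 + 25) = (38025 + (-7 + 5490))*11030 = (38025 + 5483)*11030 = 43508*11030 = 479893240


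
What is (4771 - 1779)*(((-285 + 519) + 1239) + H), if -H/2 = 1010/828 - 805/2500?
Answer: 113897701192/25875 ≈ 4.4018e+6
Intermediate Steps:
H = -92923/51750 (H = -2*(1010/828 - 805/2500) = -2*(1010*(1/828) - 805*1/2500) = -2*(505/414 - 161/500) = -2*92923/103500 = -92923/51750 ≈ -1.7956)
(4771 - 1779)*(((-285 + 519) + 1239) + H) = (4771 - 1779)*(((-285 + 519) + 1239) - 92923/51750) = 2992*((234 + 1239) - 92923/51750) = 2992*(1473 - 92923/51750) = 2992*(76134827/51750) = 113897701192/25875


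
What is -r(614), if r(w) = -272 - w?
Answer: 886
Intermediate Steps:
-r(614) = -(-272 - 1*614) = -(-272 - 614) = -1*(-886) = 886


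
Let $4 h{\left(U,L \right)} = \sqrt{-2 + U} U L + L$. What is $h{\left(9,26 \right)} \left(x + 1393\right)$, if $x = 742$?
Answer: $\frac{27755}{2} + \frac{249795 \sqrt{7}}{2} \approx 3.4433 \cdot 10^{5}$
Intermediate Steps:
$h{\left(U,L \right)} = \frac{L}{4} + \frac{L U \sqrt{-2 + U}}{4}$ ($h{\left(U,L \right)} = \frac{\sqrt{-2 + U} U L + L}{4} = \frac{U \sqrt{-2 + U} L + L}{4} = \frac{L U \sqrt{-2 + U} + L}{4} = \frac{L + L U \sqrt{-2 + U}}{4} = \frac{L}{4} + \frac{L U \sqrt{-2 + U}}{4}$)
$h{\left(9,26 \right)} \left(x + 1393\right) = \frac{1}{4} \cdot 26 \left(1 + 9 \sqrt{-2 + 9}\right) \left(742 + 1393\right) = \frac{1}{4} \cdot 26 \left(1 + 9 \sqrt{7}\right) 2135 = \left(\frac{13}{2} + \frac{117 \sqrt{7}}{2}\right) 2135 = \frac{27755}{2} + \frac{249795 \sqrt{7}}{2}$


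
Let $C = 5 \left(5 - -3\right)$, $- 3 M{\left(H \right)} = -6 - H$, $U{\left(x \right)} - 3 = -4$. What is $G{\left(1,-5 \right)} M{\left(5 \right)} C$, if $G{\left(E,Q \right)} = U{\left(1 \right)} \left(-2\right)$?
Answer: $\frac{880}{3} \approx 293.33$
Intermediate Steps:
$U{\left(x \right)} = -1$ ($U{\left(x \right)} = 3 - 4 = -1$)
$M{\left(H \right)} = 2 + \frac{H}{3}$ ($M{\left(H \right)} = - \frac{-6 - H}{3} = 2 + \frac{H}{3}$)
$C = 40$ ($C = 5 \left(5 + 3\right) = 5 \cdot 8 = 40$)
$G{\left(E,Q \right)} = 2$ ($G{\left(E,Q \right)} = \left(-1\right) \left(-2\right) = 2$)
$G{\left(1,-5 \right)} M{\left(5 \right)} C = 2 \left(2 + \frac{1}{3} \cdot 5\right) 40 = 2 \left(2 + \frac{5}{3}\right) 40 = 2 \cdot \frac{11}{3} \cdot 40 = \frac{22}{3} \cdot 40 = \frac{880}{3}$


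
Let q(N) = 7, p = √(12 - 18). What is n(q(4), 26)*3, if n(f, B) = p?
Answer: 3*I*√6 ≈ 7.3485*I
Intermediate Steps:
p = I*√6 (p = √(-6) = I*√6 ≈ 2.4495*I)
n(f, B) = I*√6
n(q(4), 26)*3 = (I*√6)*3 = 3*I*√6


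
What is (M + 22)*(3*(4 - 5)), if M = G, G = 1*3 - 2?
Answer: -69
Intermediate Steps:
G = 1 (G = 3 - 2 = 1)
M = 1
(M + 22)*(3*(4 - 5)) = (1 + 22)*(3*(4 - 5)) = 23*(3*(-1)) = 23*(-3) = -69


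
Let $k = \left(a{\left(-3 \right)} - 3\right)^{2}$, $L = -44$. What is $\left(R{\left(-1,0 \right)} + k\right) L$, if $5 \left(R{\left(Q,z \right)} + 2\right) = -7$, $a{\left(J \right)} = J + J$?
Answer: $- \frac{17072}{5} \approx -3414.4$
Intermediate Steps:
$a{\left(J \right)} = 2 J$
$R{\left(Q,z \right)} = - \frac{17}{5}$ ($R{\left(Q,z \right)} = -2 + \frac{1}{5} \left(-7\right) = -2 - \frac{7}{5} = - \frac{17}{5}$)
$k = 81$ ($k = \left(2 \left(-3\right) - 3\right)^{2} = \left(-6 - 3\right)^{2} = \left(-9\right)^{2} = 81$)
$\left(R{\left(-1,0 \right)} + k\right) L = \left(- \frac{17}{5} + 81\right) \left(-44\right) = \frac{388}{5} \left(-44\right) = - \frac{17072}{5}$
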